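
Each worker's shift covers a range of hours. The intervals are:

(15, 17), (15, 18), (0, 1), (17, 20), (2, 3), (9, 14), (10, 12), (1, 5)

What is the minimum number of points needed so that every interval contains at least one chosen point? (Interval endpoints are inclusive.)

4

Process intervals by earliest right end; each time one isn't hit yet, stab at its right endpoint.
By right end: [0,1]  [2,3]  [1,5]  [10,12]  [9,14]  [15,17]  [15,18]  [17,20]
[0,1] uncovered → point at 1; [2,3] uncovered → point at 3; [10,12] uncovered → point at 12; [15,17] uncovered → point at 17.
Points: 1, 3, 12, 17 (4 total).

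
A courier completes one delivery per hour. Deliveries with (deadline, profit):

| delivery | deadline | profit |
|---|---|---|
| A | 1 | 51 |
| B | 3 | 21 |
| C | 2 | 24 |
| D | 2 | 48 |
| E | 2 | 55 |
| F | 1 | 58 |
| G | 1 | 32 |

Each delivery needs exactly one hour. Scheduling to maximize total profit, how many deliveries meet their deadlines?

3

Profit order: F=58 E=55 A=51 D=48 G=32 C=24 B=21
Assign: F→slot 1, E→slot 2, A skipped, D skipped, G skipped, C skipped, B→slot 3.
Slots: [1:F] [2:E] [3:B]
3 of 7 scheduled.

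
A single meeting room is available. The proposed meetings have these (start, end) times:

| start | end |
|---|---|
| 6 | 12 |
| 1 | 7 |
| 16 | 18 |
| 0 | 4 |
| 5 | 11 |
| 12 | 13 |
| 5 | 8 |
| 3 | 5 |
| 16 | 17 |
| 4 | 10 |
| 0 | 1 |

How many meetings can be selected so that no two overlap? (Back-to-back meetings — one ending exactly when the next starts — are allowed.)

Sort by end time and greedily take each interval whose start is ≥ the last chosen end.
Sorted by end: (0,1)  (0,4)  (3,5)  (1,7)  (5,8)  (4,10)  (5,11)  (6,12)  (12,13)  (16,17)  (16,18)
take (0,1); take (3,5); take (5,8); skip (6,12); take (12,13); take (16,17).
Selected 5 meetings.

5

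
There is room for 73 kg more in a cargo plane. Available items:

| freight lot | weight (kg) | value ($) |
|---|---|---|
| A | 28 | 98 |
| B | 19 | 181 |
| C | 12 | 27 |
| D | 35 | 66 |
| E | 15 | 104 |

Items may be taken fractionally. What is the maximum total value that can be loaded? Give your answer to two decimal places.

Greedy by value/weight ratio, highest first.
Order: B (181/19=9.53) > E (104/15=6.93) > A (98/28=3.50) > C (27/12=2.25) > D (66/35=1.89)
Fill: take B (19 @ 181) → take E (15 @ 104) → take A (28 @ 98) → take 11/12 of C → 24.75; 73/73 used.
Total value = 407.75

407.75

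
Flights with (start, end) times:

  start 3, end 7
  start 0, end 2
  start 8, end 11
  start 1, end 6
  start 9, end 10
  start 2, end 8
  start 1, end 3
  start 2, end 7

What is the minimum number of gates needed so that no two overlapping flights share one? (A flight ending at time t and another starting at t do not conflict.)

4

starts: [0, 1, 1, 2, 2, 3, 8, 9]
ends:   [2, 3, 6, 7, 7, 8, 10, 11]
s0→1 s1→2 s1→3 e2→2 s2→3 s2→4  — peak 4.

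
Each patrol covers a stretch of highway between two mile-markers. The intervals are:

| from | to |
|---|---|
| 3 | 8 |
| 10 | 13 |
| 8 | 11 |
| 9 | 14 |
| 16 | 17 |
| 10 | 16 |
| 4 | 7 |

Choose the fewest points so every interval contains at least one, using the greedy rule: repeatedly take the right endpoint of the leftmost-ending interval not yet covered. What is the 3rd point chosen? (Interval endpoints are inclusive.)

By right end: [4,7]  [3,8]  [8,11]  [10,13]  [9,14]  [10,16]  [16,17]
[4,7] uncovered → point at 7; [8,11] uncovered → point at 11; [16,17] uncovered → point at 17.
Points: 7, 11, 17 (3 total).

17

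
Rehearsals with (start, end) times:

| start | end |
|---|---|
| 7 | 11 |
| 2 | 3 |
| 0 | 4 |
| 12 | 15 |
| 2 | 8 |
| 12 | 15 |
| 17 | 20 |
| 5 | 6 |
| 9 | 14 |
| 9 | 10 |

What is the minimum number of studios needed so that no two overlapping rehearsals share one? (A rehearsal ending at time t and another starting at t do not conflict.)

The answer is the maximum number of intervals overlapping at any instant.
Events (time:±→running): 0:+→1 2:+→2 2:+→3 … peak 3.

3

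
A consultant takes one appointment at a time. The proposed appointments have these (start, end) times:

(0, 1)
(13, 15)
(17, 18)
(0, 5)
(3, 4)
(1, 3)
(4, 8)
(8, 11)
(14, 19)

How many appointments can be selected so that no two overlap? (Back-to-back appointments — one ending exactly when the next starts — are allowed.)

7

Order by finish time; keep every interval that doesn't clash with the previous kept one.
Sorted by end: (0,1)  (1,3)  (3,4)  (0,5)  (4,8)  (8,11)  (13,15)  (17,18)  (14,19)
take (0,1); take (1,3); take (3,4); take (4,8); take (8,11); take (13,15); take (17,18).
Selected 7 appointments.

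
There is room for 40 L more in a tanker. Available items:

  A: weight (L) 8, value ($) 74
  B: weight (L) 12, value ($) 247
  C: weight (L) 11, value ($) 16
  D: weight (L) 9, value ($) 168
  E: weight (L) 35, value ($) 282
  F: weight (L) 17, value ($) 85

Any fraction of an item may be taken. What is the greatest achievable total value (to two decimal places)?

577.63

Ratios (sorted): B 20.58, D 18.67, A 9.25, E 8.06, F 5.00, C 1.45
take B (12 @ 247); take D (9 @ 168); take A (8 @ 74); take 11/35 of E → 88.63. Capacity used 40/40.
Total value = 577.63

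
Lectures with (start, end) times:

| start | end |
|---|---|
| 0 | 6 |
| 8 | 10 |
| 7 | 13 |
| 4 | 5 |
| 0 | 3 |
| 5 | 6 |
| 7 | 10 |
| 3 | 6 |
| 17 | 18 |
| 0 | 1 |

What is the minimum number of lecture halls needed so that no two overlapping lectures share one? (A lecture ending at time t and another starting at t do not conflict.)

The answer is the maximum number of intervals overlapping at any instant.
starts: [0, 0, 0, 3, 4, 5, 7, 7, 8, 17]
ends:   [1, 3, 5, 6, 6, 6, 10, 10, 13, 18]
s0→1 s0→2 s0→3  — peak 3.

3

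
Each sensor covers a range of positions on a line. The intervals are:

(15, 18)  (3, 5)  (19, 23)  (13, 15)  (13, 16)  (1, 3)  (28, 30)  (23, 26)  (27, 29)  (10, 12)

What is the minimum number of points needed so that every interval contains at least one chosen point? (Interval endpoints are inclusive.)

5

Sorted: [1,3] [3,5] [10,12] [13,15] [13,16] [15,18] [19,23] [23,26] [27,29] [28,30]
{[1,3],[3,5]} hit by 3; {[10,12]} hit by 12; {[13,15],[13,16],[15,18]} hit by 15; {[19,23],[23,26]} hit by 23; {[27,29],[28,30]} hit by 29.
Points: 3, 12, 15, 23, 29 (5 total).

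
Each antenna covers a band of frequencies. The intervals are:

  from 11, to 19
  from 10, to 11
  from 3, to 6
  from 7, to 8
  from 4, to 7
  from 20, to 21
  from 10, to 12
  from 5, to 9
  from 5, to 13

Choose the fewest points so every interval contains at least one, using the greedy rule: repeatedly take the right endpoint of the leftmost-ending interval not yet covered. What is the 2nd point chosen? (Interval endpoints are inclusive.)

8

Sort by right endpoint; whenever an interval is uncovered, place a point at its right end.
Sorted: [3,6] [4,7] [7,8] [5,9] [10,11] [10,12] [5,13] [11,19] [20,21]
{[3,6],[4,7]} hit by 6; {[7,8],[5,9]} hit by 8; {[10,11],[10,12],[5,13],[11,19]} hit by 11; {[20,21]} hit by 21.
Points: 6, 8, 11, 21 (4 total).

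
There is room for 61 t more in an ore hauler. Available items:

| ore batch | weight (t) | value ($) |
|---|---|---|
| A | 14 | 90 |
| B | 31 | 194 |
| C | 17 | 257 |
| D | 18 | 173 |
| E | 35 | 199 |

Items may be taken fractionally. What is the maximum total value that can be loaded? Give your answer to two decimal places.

Sort by value per unit weight and fill in that order.
Order: C (257/17=15.12) > D (173/18=9.61) > A (90/14=6.43) > B (194/31=6.26) > E (199/35=5.69)
Fill: take C (17 @ 257) → take D (18 @ 173) → take A (14 @ 90) → take 12/31 of B → 75.10; 61/61 used.
Total value = 595.10

595.10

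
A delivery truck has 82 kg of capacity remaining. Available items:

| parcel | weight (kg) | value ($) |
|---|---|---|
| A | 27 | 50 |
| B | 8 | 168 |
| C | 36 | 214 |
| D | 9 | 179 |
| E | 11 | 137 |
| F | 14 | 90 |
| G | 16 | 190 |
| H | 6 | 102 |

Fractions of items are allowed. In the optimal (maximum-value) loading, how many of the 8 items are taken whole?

6

Ratios (sorted): B 21.00, D 19.89, H 17.00, E 12.45, G 11.88, F 6.43, C 5.94, A 1.85
take B (8 @ 168); take D (9 @ 179); take H (6 @ 102); take E (11 @ 137); take G (16 @ 190); take F (14 @ 90); take 18/36 of C → 107.00. Capacity used 82/82.
6 item(s) taken whole; one partial (take 18/36 of C).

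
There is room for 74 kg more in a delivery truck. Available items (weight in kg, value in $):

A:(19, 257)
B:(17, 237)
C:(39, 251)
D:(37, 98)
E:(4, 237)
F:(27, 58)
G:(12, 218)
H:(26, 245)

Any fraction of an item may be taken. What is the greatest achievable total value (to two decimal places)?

Greedy by value/weight ratio, highest first.
Ratios (sorted): E 59.25, G 18.17, B 13.94, A 13.53, H 9.42, C 6.44, D 2.65, F 2.15
take E (4 @ 237); take G (12 @ 218); take B (17 @ 237); take A (19 @ 257); take 22/26 of H → 207.31. Capacity used 74/74.
Total value = 1156.31

1156.31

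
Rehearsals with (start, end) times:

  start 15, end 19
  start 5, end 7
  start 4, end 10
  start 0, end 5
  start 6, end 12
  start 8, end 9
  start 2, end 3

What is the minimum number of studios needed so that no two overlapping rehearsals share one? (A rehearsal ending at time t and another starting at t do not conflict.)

3

starts: [0, 2, 4, 5, 6, 8, 15]
ends:   [3, 5, 7, 9, 10, 12, 19]
s0→1 s2→2 e3→1 s4→2 e5→1 s5→2 s6→3  — peak 3.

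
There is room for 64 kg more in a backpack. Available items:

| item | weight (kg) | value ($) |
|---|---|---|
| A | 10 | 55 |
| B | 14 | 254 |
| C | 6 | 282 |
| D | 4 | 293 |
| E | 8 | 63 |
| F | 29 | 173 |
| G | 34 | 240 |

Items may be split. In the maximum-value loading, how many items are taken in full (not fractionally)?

4

Ratios (sorted): D 73.25, C 47.00, B 18.14, E 7.88, G 7.06, F 5.97, A 5.50
take D (4 @ 293); take C (6 @ 282); take B (14 @ 254); take E (8 @ 63); take 32/34 of G → 225.88. Capacity used 64/64.
4 item(s) taken whole; one partial (take 32/34 of G).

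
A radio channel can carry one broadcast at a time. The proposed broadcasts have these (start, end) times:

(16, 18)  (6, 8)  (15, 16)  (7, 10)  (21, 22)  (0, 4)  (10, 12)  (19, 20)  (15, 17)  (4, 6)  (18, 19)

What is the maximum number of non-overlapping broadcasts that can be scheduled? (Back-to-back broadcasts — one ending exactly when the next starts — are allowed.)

9

Sort by end time and greedily take each interval whose start is ≥ the last chosen end.
By end time: (0,4), (4,6), (6,8), (7,10), (10,12), (15,16), (15,17), (16,18), (18,19), (19,20), (21,22).
Pick (0,4); next start ≥ 4 → (4,6); next start ≥ 6 → (6,8); next start ≥ 8 → (10,12); next start ≥ 12 → (15,16); next start ≥ 16 → (16,18); next start ≥ 18 → (18,19); next start ≥ 19 → (19,20); next start ≥ 20 → (21,22).
Selected 9 broadcasts.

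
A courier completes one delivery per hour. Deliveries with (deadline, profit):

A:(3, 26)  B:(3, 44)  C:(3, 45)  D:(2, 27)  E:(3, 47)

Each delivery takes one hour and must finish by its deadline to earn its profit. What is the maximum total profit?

136

Take jobs in profit order; each goes to the latest open slot no later than its deadline.
Profit order: E=47 C=45 B=44 D=27 A=26
Assign: E→slot 3, C→slot 2, B→slot 1, D skipped, A skipped.
Slots: [1:B] [2:C] [3:E]
Profit = 44 + 45 + 47 = 136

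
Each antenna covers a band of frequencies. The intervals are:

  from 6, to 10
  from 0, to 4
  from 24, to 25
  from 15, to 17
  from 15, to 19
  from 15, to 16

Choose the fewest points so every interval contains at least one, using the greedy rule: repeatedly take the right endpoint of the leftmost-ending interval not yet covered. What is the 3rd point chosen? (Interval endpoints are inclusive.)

16

Process intervals by earliest right end; each time one isn't hit yet, stab at its right endpoint.
Sorted: [0,4] [6,10] [15,16] [15,17] [15,19] [24,25]
{[0,4]} hit by 4; {[6,10]} hit by 10; {[15,16],[15,17],[15,19]} hit by 16; {[24,25]} hit by 25.
Points: 4, 10, 16, 25 (4 total).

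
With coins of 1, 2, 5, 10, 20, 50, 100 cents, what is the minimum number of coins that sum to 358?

358 = 3×100 + 1×50 + 1×5 + 1×2 + 1×1
Total coins = 3 + 1 + 1 + 1 + 1 = 7

7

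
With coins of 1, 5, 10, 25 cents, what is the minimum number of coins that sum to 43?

43 − 1×25→18 − 1×10→8 − 1×5→3 − 3×1→0
Total coins = 1 + 1 + 1 + 3 = 6

6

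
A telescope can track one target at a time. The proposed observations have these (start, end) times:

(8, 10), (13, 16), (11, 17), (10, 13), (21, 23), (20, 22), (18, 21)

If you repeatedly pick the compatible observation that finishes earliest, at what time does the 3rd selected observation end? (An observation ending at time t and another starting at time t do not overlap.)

Greedy by earliest finish: after sorting by end time, pick each interval compatible with the last pick.
Sorted by end: (8,10)  (10,13)  (13,16)  (11,17)  (18,21)  (20,22)  (21,23)
take (8,10); take (10,13); take (13,16); take (18,21); take (21,23).
Selected: (8,10) (10,13) (13,16) (18,21) (21,23)

16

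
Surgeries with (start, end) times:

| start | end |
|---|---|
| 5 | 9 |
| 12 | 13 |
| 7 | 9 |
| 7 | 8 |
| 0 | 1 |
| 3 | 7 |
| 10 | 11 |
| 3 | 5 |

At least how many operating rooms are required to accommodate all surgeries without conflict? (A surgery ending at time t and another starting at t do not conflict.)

3

The answer is the maximum number of intervals overlapping at any instant.
Events (time:±→running): 0:+→1 1:-→0 3:+→1 3:+→2 5:-→1 5:+→2 7:-→1 7:+→2 7:+→3 … peak 3.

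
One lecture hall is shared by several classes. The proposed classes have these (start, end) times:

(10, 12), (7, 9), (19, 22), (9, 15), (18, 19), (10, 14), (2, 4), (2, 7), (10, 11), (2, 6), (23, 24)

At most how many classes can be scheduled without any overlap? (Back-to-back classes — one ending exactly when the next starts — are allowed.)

Greedy by earliest finish: after sorting by end time, pick each interval compatible with the last pick.
By end time: (2,4), (2,6), (2,7), (7,9), (10,11), (10,12), (10,14), (9,15), (18,19), (19,22), (23,24).
Pick (2,4); next start ≥ 4 → (7,9); next start ≥ 9 → (10,11); next start ≥ 11 → (18,19); next start ≥ 19 → (19,22); next start ≥ 22 → (23,24).
Selected 6 classes.

6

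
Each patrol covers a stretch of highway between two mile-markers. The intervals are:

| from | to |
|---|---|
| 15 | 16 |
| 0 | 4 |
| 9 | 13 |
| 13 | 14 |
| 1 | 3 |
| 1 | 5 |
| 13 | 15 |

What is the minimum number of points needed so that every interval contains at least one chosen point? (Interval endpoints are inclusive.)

Process intervals by earliest right end; each time one isn't hit yet, stab at its right endpoint.
Sorted: [1,3] [0,4] [1,5] [9,13] [13,14] [13,15] [15,16]
{[1,3],[0,4],[1,5]} hit by 3; {[9,13],[13,14],[13,15]} hit by 13; {[15,16]} hit by 16.
Points: 3, 13, 16 (3 total).

3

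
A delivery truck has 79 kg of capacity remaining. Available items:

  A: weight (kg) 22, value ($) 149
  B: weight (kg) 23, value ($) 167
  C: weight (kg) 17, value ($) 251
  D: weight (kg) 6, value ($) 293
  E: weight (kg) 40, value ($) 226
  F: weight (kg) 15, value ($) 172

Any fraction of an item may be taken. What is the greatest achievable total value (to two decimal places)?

1004.91

Sort by value per unit weight and fill in that order.
Order: D (293/6=48.83) > C (251/17=14.76) > F (172/15=11.47) > B (167/23=7.26) > A (149/22=6.77) > E (226/40=5.65)
Fill: take D (6 @ 293) → take C (17 @ 251) → take F (15 @ 172) → take B (23 @ 167) → take 18/22 of A → 121.91; 79/79 used.
Total value = 1004.91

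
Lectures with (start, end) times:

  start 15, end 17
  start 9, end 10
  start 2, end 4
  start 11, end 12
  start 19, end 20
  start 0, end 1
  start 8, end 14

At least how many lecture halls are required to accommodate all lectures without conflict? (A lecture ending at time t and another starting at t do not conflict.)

2

Count concurrent intervals with a sweep; the peak is the room count.
Events (time:±→running): 0:+→1 1:-→0 2:+→1 4:-→0 8:+→1 9:+→2 … peak 2.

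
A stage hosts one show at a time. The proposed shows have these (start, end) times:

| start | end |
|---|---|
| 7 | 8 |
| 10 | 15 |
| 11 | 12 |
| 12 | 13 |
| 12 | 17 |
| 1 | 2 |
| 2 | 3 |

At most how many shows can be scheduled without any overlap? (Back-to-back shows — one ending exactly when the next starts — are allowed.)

Sort by end time and greedily take each interval whose start is ≥ the last chosen end.
Sorted by end: (1,2)  (2,3)  (7,8)  (11,12)  (12,13)  (10,15)  (12,17)
take (1,2); take (2,3); take (7,8); take (11,12); take (12,13); skip (10,15).
Selected 5 shows.

5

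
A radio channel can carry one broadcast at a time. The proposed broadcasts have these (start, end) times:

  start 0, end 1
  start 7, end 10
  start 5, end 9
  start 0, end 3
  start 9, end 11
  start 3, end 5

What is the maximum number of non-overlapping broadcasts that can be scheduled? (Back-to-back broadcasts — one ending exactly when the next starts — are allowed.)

Order by finish time; keep every interval that doesn't clash with the previous kept one.
Sorted by end: (0,1)  (0,3)  (3,5)  (5,9)  (7,10)  (9,11)
take (0,1); take (3,5); take (5,9); take (9,11).
Selected 4 broadcasts.

4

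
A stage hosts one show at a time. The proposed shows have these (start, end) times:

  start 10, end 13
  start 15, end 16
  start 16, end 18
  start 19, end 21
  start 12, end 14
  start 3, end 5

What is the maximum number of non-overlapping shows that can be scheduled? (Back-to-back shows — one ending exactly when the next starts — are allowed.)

Order by finish time; keep every interval that doesn't clash with the previous kept one.
Sorted by end: (3,5)  (10,13)  (12,14)  (15,16)  (16,18)  (19,21)
take (3,5); take (10,13); take (15,16); take (16,18); take (19,21).
Selected 5 shows.

5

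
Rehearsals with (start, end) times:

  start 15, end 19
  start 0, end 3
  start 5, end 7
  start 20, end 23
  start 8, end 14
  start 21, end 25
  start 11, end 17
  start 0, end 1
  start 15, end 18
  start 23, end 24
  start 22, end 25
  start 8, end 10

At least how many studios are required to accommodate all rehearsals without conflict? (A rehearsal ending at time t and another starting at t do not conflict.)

3

Count concurrent intervals with a sweep; the peak is the room count.
Events (time:±→running): 0:+→1 0:+→2 1:-→1 3:-→0 5:+→1 7:-→0 8:+→1 8:+→2 10:-→1 11:+→2 14:-→1 15:+→2 15:+→3 … peak 3.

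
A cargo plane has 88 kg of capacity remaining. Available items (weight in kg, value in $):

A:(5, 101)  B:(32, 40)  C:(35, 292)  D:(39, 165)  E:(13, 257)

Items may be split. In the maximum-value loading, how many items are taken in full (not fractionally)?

3

Order: A (101/5=20.20) > E (257/13=19.77) > C (292/35=8.34) > D (165/39=4.23) > B (40/32=1.25)
Fill: take A (5 @ 101) → take E (13 @ 257) → take C (35 @ 292) → take 35/39 of D → 148.08; 88/88 used.
3 item(s) taken whole; one partial (take 35/39 of D).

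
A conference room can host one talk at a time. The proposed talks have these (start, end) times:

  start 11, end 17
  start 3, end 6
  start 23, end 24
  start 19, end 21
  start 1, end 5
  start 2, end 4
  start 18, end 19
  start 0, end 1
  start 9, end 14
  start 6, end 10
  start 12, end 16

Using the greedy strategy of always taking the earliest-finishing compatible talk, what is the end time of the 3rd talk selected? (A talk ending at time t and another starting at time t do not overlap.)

Order by finish time; keep every interval that doesn't clash with the previous kept one.
Sorted by end: (0,1)  (2,4)  (1,5)  (3,6)  (6,10)  (9,14)  (12,16)  (11,17)  (18,19)  (19,21)  (23,24)
take (0,1); take (2,4); skip (1,5); skip (3,6); take (6,10); take (12,16); take (18,19); take (19,21); take (23,24).
Selected: (0,1) (2,4) (6,10) (12,16) (18,19) (19,21) (23,24)

10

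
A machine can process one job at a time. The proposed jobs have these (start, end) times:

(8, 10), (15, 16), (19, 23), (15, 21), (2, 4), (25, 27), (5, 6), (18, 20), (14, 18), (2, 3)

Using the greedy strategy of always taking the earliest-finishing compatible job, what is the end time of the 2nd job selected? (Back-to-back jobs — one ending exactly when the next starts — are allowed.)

Order by finish time; keep every interval that doesn't clash with the previous kept one.
Sorted by end: (2,3)  (2,4)  (5,6)  (8,10)  (15,16)  (14,18)  (18,20)  (15,21)  (19,23)  (25,27)
take (2,3); take (5,6); take (8,10); take (15,16); take (18,20); skip (15,21); take (25,27).
Selected: (2,3) (5,6) (8,10) (15,16) (18,20) (25,27)

6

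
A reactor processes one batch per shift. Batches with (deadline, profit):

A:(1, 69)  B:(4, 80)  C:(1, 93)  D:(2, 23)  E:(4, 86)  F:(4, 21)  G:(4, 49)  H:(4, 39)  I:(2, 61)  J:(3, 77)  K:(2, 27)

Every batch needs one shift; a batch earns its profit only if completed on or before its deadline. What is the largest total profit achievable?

Profit order: C=93 E=86 B=80 J=77 A=69 I=61 G=49 H=39 K=27 D=23 F=21
Assign: C→slot 1, E→slot 4, B→slot 3, J→slot 2, A skipped, I skipped, G skipped, H skipped, K skipped, D skipped, F skipped.
Slots: [1:C] [2:J] [3:B] [4:E]
Profit = 93 + 77 + 80 + 86 = 336

336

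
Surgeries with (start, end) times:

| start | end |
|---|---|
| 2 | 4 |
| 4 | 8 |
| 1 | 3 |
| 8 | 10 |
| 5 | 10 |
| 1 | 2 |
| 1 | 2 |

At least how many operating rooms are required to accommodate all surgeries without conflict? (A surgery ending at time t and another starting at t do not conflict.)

starts: [1, 1, 1, 2, 4, 5, 8]
ends:   [2, 2, 3, 4, 8, 10, 10]
s1→1 s1→2 s1→3  — peak 3.

3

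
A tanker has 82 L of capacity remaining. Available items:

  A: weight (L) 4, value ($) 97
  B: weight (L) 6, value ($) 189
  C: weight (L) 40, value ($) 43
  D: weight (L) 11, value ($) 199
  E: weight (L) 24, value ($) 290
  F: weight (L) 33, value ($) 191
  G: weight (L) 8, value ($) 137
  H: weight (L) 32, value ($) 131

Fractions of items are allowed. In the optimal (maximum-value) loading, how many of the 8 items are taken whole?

Greedy by value/weight ratio, highest first.
Ratios (sorted): B 31.50, A 24.25, D 18.09, G 17.12, E 12.08, F 5.79, H 4.09, C 1.07
take B (6 @ 189); take A (4 @ 97); take D (11 @ 199); take G (8 @ 137); take E (24 @ 290); take 29/33 of F → 167.85. Capacity used 82/82.
5 item(s) taken whole; one partial (take 29/33 of F).

5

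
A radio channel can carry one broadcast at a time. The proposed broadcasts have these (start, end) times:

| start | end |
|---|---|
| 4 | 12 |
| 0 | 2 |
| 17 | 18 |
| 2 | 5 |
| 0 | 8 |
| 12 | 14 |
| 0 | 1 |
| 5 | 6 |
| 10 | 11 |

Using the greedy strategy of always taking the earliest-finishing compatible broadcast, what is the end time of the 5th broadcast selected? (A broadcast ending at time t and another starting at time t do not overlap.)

By end time: (0,1), (0,2), (2,5), (5,6), (0,8), (10,11), (4,12), (12,14), (17,18).
Pick (0,1); next start ≥ 1 → (2,5); next start ≥ 5 → (5,6); next start ≥ 6 → (10,11); next start ≥ 11 → (12,14); next start ≥ 14 → (17,18).
Selected: (0,1) (2,5) (5,6) (10,11) (12,14) (17,18)

14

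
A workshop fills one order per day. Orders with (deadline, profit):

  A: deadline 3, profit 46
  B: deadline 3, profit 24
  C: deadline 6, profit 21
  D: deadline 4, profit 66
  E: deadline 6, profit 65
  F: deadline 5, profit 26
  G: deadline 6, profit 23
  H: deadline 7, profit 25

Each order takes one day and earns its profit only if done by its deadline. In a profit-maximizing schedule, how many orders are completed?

7

Sort by profit descending; place each in the latest free slot ≤ its deadline.
Profit order: D=66 E=65 A=46 F=26 H=25 B=24 G=23 C=21
Assign: D→slot 4, E→slot 6, A→slot 3, F→slot 5, H→slot 7, B→slot 2, G→slot 1, C skipped.
Slots: [1:G] [2:B] [3:A] [4:D] [5:F] [6:E] [7:H]
7 of 8 scheduled.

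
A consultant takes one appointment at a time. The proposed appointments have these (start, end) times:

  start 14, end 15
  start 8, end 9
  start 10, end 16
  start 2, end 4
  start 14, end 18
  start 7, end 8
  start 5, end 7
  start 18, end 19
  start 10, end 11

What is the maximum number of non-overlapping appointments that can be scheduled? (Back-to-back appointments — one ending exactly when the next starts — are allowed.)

Sort by end time and greedily take each interval whose start is ≥ the last chosen end.
By end time: (2,4), (5,7), (7,8), (8,9), (10,11), (14,15), (10,16), (14,18), (18,19).
Pick (2,4); next start ≥ 4 → (5,7); next start ≥ 7 → (7,8); next start ≥ 8 → (8,9); next start ≥ 9 → (10,11); next start ≥ 11 → (14,15); next start ≥ 15 → (18,19).
Selected 7 appointments.

7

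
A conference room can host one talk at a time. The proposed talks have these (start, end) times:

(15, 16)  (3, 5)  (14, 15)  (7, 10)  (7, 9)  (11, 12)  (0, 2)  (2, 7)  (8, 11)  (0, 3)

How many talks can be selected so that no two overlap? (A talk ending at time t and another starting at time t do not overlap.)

Order by finish time; keep every interval that doesn't clash with the previous kept one.
By end time: (0,2), (0,3), (3,5), (2,7), (7,9), (7,10), (8,11), (11,12), (14,15), (15,16).
Pick (0,2); next start ≥ 2 → (3,5); next start ≥ 5 → (7,9); next start ≥ 9 → (11,12); next start ≥ 12 → (14,15); next start ≥ 15 → (15,16).
Selected 6 talks.

6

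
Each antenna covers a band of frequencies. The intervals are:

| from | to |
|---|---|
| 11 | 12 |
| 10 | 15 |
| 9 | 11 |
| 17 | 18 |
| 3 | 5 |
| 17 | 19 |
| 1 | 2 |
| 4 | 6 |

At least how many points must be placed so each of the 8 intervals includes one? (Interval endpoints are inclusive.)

4

Sort by right endpoint; whenever an interval is uncovered, place a point at its right end.
Sorted: [1,2] [3,5] [4,6] [9,11] [11,12] [10,15] [17,18] [17,19]
{[1,2]} hit by 2; {[3,5],[4,6]} hit by 5; {[9,11],[11,12],[10,15]} hit by 11; {[17,18],[17,19]} hit by 18.
Points: 2, 5, 11, 18 (4 total).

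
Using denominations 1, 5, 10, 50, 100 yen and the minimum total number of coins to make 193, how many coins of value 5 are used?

193 = 1×100 + 1×50 + 4×10 + 3×1
Count of 5: 0

0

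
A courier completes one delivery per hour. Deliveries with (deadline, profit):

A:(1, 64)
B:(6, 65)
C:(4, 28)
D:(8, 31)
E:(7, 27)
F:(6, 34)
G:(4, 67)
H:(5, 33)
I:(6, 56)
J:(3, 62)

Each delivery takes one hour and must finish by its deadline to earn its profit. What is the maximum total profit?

406

Sort by profit descending; place each in the latest free slot ≤ its deadline.
Profit order: G=67 B=65 A=64 J=62 I=56 F=34 H=33 D=31 C=28 E=27
Assign: G→slot 4, B→slot 6, A→slot 1, J→slot 3, I→slot 5, F→slot 2, H skipped, D→slot 8, C skipped, E→slot 7.
Slots: [1:A] [2:F] [3:J] [4:G] [5:I] [6:B] [7:E] [8:D]
Profit = 64 + 34 + 62 + 67 + 56 + 65 + 27 + 31 = 406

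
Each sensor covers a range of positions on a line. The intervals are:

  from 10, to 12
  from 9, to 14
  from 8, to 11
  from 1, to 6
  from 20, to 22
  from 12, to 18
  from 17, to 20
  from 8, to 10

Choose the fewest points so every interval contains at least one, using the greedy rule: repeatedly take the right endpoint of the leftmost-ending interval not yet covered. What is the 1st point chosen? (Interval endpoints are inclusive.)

By right end: [1,6]  [8,10]  [8,11]  [10,12]  [9,14]  [12,18]  [17,20]  [20,22]
[1,6] uncovered → point at 6; [8,10] uncovered → point at 10; [12,18] uncovered → point at 18; [20,22] uncovered → point at 22.
Points: 6, 10, 18, 22 (4 total).

6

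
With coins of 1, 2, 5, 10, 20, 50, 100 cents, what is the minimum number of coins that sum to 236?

Greedy: take as many of the largest coin as possible, then repeat with the remainder.
236 − 2×100→36 − 1×20→16 − 1×10→6 − 1×5→1 − 1×1→0
Total coins = 2 + 1 + 1 + 1 + 1 = 6

6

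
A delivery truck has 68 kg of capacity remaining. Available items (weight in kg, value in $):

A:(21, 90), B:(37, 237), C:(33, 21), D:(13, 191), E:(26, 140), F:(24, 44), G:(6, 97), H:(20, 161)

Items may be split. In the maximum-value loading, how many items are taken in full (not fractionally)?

Sort by value per unit weight and fill in that order.
Order: G (97/6=16.17) > D (191/13=14.69) > H (161/20=8.05) > B (237/37=6.41) > E (140/26=5.38) > A (90/21=4.29) > F (44/24=1.83) > C (21/33=0.64)
Fill: take G (6 @ 97) → take D (13 @ 191) → take H (20 @ 161) → take 29/37 of B → 185.76; 68/68 used.
3 item(s) taken whole; one partial (take 29/37 of B).

3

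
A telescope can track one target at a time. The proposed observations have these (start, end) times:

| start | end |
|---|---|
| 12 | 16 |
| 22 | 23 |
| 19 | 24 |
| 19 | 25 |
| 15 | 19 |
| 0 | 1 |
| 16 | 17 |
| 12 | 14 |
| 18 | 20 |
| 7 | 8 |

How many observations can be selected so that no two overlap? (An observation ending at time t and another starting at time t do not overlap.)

6

Order by finish time; keep every interval that doesn't clash with the previous kept one.
By end time: (0,1), (7,8), (12,14), (12,16), (16,17), (15,19), (18,20), (22,23), (19,24), (19,25).
Pick (0,1); next start ≥ 1 → (7,8); next start ≥ 8 → (12,14); next start ≥ 14 → (16,17); next start ≥ 17 → (18,20); next start ≥ 20 → (22,23).
Selected 6 observations.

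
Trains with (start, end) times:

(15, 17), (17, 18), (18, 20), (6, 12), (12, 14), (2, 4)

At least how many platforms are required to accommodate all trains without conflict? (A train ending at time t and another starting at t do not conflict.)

Count concurrent intervals with a sweep; the peak is the room count.
Events (time:±→running): 2:+→1 … peak 1.

1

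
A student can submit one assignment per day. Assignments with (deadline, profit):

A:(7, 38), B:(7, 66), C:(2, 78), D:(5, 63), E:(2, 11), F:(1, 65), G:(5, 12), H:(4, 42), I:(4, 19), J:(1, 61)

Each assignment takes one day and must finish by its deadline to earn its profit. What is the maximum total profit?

371

Profit order: C=78 B=66 F=65 D=63 J=61 H=42 A=38 I=19 G=12 E=11
Assign: C→slot 2, B→slot 7, F→slot 1, D→slot 5, J skipped, H→slot 4, A→slot 6, I→slot 3, G skipped, E skipped.
Slots: [1:F] [2:C] [3:I] [4:H] [5:D] [6:A] [7:B]
Profit = 65 + 78 + 19 + 42 + 63 + 38 + 66 = 371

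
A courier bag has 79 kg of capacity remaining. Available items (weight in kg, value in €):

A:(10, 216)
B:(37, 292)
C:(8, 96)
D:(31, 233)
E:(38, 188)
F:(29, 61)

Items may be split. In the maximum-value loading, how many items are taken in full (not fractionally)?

Sort by value per unit weight and fill in that order.
Order: A (216/10=21.60) > C (96/8=12.00) > B (292/37=7.89) > D (233/31=7.52) > E (188/38=4.95) > F (61/29=2.10)
Fill: take A (10 @ 216) → take C (8 @ 96) → take B (37 @ 292) → take 24/31 of D → 180.39; 79/79 used.
3 item(s) taken whole; one partial (take 24/31 of D).

3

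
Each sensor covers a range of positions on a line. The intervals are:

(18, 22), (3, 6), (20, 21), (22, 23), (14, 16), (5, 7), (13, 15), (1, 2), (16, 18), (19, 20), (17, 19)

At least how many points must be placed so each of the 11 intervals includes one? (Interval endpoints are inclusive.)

6

Process intervals by earliest right end; each time one isn't hit yet, stab at its right endpoint.
Sorted: [1,2] [3,6] [5,7] [13,15] [14,16] [16,18] [17,19] [19,20] [20,21] [18,22] [22,23]
{[1,2]} hit by 2; {[3,6],[5,7]} hit by 6; {[13,15],[14,16]} hit by 15; {[16,18],[17,19]} hit by 18; {[19,20],[20,21],[18,22]} hit by 20; {[22,23]} hit by 23.
Points: 2, 6, 15, 18, 20, 23 (6 total).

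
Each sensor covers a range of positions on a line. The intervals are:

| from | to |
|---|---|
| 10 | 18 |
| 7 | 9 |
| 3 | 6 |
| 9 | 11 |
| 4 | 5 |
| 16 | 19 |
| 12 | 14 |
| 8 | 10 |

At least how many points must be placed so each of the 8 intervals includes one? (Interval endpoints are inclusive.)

Sorted: [4,5] [3,6] [7,9] [8,10] [9,11] [12,14] [10,18] [16,19]
{[4,5],[3,6]} hit by 5; {[7,9],[8,10],[9,11]} hit by 9; {[12,14],[10,18]} hit by 14; {[16,19]} hit by 19.
Points: 5, 9, 14, 19 (4 total).

4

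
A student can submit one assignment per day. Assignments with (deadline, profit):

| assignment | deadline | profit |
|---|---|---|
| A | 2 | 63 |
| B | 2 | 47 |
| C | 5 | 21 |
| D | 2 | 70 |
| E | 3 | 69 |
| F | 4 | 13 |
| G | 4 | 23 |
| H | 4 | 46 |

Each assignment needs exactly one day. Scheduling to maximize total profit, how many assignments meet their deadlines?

Sort by profit descending; place each in the latest free slot ≤ its deadline.
Profit order: D=70 E=69 A=63 B=47 H=46 G=23 C=21 F=13
Assign: D→slot 2, E→slot 3, A→slot 1, B skipped, H→slot 4, G skipped, C→slot 5, F skipped.
Slots: [1:A] [2:D] [3:E] [4:H] [5:C]
5 of 8 scheduled.

5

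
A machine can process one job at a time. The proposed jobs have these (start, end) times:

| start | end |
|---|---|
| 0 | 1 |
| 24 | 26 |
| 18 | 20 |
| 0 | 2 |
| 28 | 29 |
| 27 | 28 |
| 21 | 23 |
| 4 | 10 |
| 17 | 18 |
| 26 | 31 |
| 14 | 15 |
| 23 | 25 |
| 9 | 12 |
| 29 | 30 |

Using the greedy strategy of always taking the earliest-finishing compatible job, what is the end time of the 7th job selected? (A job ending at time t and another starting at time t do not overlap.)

25

Sort by end time and greedily take each interval whose start is ≥ the last chosen end.
By end time: (0,1), (0,2), (4,10), (9,12), (14,15), (17,18), (18,20), (21,23), (23,25), (24,26), (27,28), (28,29), (29,30), (26,31).
Pick (0,1); next start ≥ 1 → (4,10); next start ≥ 10 → (14,15); next start ≥ 15 → (17,18); next start ≥ 18 → (18,20); next start ≥ 20 → (21,23); next start ≥ 23 → (23,25); next start ≥ 25 → (27,28); next start ≥ 28 → (28,29); next start ≥ 29 → (29,30).
Selected: (0,1) (4,10) (14,15) (17,18) (18,20) (21,23) (23,25) (27,28) (28,29) (29,30)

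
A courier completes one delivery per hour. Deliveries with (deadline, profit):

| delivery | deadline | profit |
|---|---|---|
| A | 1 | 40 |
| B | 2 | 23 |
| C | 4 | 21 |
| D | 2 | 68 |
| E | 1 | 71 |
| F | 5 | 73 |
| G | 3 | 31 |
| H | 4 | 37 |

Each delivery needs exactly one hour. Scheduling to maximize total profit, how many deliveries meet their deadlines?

5

By profit: F(d5,73), E(d1,71), D(d2,68), A(d1,40), H(d4,37), G(d3,31), B(d2,23), C(d4,21)
F→slot 5; E→slot 1; D→slot 2; A skipped; H→slot 4; G→slot 3; B skipped; C skipped.
5 of 8 scheduled.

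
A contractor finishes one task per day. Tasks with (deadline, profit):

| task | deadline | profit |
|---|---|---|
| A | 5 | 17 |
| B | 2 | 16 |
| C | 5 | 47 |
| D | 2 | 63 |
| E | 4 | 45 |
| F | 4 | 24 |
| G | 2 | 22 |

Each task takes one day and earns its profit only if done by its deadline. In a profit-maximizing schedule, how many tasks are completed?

5

Take jobs in profit order; each goes to the latest open slot no later than its deadline.
By profit: D(d2,63), C(d5,47), E(d4,45), F(d4,24), G(d2,22), A(d5,17), B(d2,16)
D→slot 2; C→slot 5; E→slot 4; F→slot 3; G→slot 1; A skipped; B skipped.
5 of 7 scheduled.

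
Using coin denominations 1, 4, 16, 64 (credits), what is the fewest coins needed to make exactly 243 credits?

Greedy: take as many of the largest coin as possible, then repeat with the remainder.
243 = 3×64 + 3×16 + 3×1
Total coins = 3 + 3 + 3 = 9

9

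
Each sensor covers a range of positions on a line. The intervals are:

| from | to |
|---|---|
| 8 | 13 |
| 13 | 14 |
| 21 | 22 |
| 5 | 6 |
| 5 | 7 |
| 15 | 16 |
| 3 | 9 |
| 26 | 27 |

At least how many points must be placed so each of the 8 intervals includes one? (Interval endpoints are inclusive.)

Process intervals by earliest right end; each time one isn't hit yet, stab at its right endpoint.
By right end: [5,6]  [5,7]  [3,9]  [8,13]  [13,14]  [15,16]  [21,22]  [26,27]
[5,6] uncovered → point at 6; [8,13] uncovered → point at 13; [15,16] uncovered → point at 16; [21,22] uncovered → point at 22; [26,27] uncovered → point at 27.
Points: 6, 13, 16, 22, 27 (5 total).

5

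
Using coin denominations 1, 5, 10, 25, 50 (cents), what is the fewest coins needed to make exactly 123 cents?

Greedy: take as many of the largest coin as possible, then repeat with the remainder.
123 − 2×50→23 − 2×10→3 − 3×1→0
Total coins = 2 + 2 + 3 = 7

7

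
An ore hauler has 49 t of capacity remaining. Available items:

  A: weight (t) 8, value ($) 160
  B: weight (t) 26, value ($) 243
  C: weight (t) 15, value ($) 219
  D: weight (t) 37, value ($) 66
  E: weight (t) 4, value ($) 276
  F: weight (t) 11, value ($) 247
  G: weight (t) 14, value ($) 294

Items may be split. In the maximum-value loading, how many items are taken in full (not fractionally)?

Order: E (276/4=69.00) > F (247/11=22.45) > G (294/14=21.00) > A (160/8=20.00) > C (219/15=14.60) > B (243/26=9.35) > D (66/37=1.78)
Fill: take E (4 @ 276) → take F (11 @ 247) → take G (14 @ 294) → take A (8 @ 160) → take 12/15 of C → 175.20; 49/49 used.
4 item(s) taken whole; one partial (take 12/15 of C).

4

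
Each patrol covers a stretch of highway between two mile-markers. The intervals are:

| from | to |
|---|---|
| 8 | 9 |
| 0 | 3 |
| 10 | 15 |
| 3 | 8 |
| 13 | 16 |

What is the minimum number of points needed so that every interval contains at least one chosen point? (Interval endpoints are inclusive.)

3

Sort by right endpoint; whenever an interval is uncovered, place a point at its right end.
By right end: [0,3]  [3,8]  [8,9]  [10,15]  [13,16]
[0,3] uncovered → point at 3; [8,9] uncovered → point at 9; [10,15] uncovered → point at 15.
Points: 3, 9, 15 (3 total).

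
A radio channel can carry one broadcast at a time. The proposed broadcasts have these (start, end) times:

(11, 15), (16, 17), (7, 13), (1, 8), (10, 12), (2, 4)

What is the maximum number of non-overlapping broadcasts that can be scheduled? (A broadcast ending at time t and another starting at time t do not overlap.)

Greedy by earliest finish: after sorting by end time, pick each interval compatible with the last pick.
By end time: (2,4), (1,8), (10,12), (7,13), (11,15), (16,17).
Pick (2,4); next start ≥ 4 → (10,12); next start ≥ 12 → (16,17).
Selected 3 broadcasts.

3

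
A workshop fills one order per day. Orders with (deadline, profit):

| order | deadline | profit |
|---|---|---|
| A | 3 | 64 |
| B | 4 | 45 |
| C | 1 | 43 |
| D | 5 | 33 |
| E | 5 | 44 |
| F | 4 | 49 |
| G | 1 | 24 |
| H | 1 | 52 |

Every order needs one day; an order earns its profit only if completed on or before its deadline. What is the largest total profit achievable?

254

Profit order: A=64 H=52 F=49 B=45 E=44 C=43 D=33 G=24
Assign: A→slot 3, H→slot 1, F→slot 4, B→slot 2, E→slot 5, C skipped, D skipped, G skipped.
Slots: [1:H] [2:B] [3:A] [4:F] [5:E]
Profit = 52 + 45 + 64 + 49 + 44 = 254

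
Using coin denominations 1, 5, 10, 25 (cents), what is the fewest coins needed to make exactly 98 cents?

Greedy: take as many of the largest coin as possible, then repeat with the remainder.
98 = 3×25 + 2×10 + 3×1
Total coins = 3 + 2 + 3 = 8

8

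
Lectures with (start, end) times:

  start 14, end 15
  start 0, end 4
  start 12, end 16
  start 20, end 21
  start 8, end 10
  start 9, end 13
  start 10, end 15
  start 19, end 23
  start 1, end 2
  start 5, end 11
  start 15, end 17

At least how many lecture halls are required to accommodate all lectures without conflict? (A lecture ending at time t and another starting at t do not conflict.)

3

starts: [0, 1, 5, 8, 9, 10, 12, 14, 15, 19, 20]
ends:   [2, 4, 10, 11, 13, 15, 15, 16, 17, 21, 23]
s0→1 s1→2 e2→1 e4→0 s5→1 s8→2 s9→3  — peak 3.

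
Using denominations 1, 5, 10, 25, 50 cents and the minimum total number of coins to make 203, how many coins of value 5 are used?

0

203 = 4×50 + 3×1
Count of 5: 0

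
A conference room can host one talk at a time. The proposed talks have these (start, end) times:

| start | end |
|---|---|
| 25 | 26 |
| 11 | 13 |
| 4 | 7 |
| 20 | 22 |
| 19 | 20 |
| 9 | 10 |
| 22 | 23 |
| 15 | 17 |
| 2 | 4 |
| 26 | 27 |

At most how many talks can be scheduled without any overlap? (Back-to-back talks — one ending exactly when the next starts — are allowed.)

10

By end time: (2,4), (4,7), (9,10), (11,13), (15,17), (19,20), (20,22), (22,23), (25,26), (26,27).
Pick (2,4); next start ≥ 4 → (4,7); next start ≥ 7 → (9,10); next start ≥ 10 → (11,13); next start ≥ 13 → (15,17); next start ≥ 17 → (19,20); next start ≥ 20 → (20,22); next start ≥ 22 → (22,23); next start ≥ 23 → (25,26); next start ≥ 26 → (26,27).
Selected 10 talks.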